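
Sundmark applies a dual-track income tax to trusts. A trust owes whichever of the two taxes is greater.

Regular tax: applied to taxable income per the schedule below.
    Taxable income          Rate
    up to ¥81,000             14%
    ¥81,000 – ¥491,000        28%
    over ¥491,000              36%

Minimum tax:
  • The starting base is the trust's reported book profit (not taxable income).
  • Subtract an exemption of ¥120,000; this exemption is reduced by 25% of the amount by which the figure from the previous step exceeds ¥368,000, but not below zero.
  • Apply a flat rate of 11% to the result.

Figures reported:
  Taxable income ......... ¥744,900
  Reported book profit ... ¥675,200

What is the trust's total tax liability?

Regular tax:
  ¥81,000 × 14% = ¥11,340
  ¥410,000 × 28% = ¥114,800
  ¥253,900 × 36% = ¥91,404
  → ¥217,544

Minimum tax:
  Base (reported book profit): ¥675,200
  Exemption: ¥120,000 − 25% × (¥675,200 − ¥368,000) = ¥120,000 − ¥76,800 = ¥43,200
  Base: ¥675,200 − ¥43,200 = ¥632,000
  ¥632,000 × 11% = ¥69,520

¥217,544 > ¥69,520, so the regular tax governs.

¥217,544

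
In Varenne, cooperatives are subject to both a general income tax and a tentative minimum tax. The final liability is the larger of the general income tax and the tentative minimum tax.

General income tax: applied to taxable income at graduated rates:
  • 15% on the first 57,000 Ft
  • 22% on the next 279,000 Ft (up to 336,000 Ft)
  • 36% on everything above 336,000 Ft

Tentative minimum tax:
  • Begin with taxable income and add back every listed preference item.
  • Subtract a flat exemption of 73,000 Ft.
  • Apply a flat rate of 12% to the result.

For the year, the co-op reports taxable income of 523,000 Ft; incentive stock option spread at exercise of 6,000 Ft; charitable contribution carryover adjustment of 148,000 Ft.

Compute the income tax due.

137,250 Ft

General income tax:
  57,000 Ft × 15% = 8,550 Ft
  279,000 Ft × 22% = 61,380 Ft
  187,000 Ft × 36% = 67,320 Ft
  → 137,250 Ft

Tentative minimum tax:
  Adjusted income: 523,000 Ft + 6,000 Ft + 148,000 Ft = 677,000 Ft
  Less exemption 73,000 Ft → base 604,000 Ft
  604,000 Ft × 12% = 72,480 Ft

137,250 Ft > 72,480 Ft, so the general income tax governs.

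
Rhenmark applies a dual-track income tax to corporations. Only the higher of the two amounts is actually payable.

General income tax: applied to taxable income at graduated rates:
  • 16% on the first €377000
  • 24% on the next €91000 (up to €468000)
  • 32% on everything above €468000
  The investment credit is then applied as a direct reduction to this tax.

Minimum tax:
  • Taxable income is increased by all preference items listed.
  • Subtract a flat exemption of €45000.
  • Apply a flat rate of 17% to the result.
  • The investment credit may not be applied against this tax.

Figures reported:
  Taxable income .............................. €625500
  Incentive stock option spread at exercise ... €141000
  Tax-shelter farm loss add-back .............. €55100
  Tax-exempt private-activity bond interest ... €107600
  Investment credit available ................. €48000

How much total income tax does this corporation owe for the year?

Minimum tax:
  Adjusted income: €625500 + €141000 + €55100 + €107600 = €929200
  Less exemption €45000 → base €884200
  €884200 × 17% = €150314

General income tax:
  €377000 × 16% = €60320
  €91000 × 24% = €21840
  €157500 × 32% = €50400
  → €132560
  Less investment credit €48000 → €84560

€150314 > €84560, so the minimum tax is the binding amount.

€150314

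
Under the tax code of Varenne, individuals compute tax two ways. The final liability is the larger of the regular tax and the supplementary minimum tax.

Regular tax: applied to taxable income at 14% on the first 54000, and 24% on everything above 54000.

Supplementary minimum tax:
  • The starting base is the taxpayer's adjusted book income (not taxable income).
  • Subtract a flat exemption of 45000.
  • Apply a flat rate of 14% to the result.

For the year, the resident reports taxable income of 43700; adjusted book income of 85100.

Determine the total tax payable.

6118

Regular tax:
  43700 × 14% = 6118

Supplementary minimum tax:
  Base (adjusted book income): 85100
  Less exemption 45000 → base 40100
  40100 × 14% = 5614

6118 > 5614, so the regular tax governs.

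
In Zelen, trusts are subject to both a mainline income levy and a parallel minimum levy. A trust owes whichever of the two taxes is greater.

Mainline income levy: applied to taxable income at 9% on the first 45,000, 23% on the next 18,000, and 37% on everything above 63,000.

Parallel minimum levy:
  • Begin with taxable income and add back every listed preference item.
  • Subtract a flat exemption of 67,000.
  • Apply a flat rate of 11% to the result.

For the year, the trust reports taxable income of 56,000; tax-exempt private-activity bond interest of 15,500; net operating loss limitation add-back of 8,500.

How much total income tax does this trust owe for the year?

Mainline income levy:
  45,000 × 9% = 4,050
  11,000 × 23% = 2,530
  → 6,580

Parallel minimum levy:
  Adjusted income: 56,000 + 15,500 + 8,500 = 80,000
  Less exemption 67,000 → base 13,000
  13,000 × 11% = 1,430

6,580 > 1,430, so the mainline income levy governs.

6,580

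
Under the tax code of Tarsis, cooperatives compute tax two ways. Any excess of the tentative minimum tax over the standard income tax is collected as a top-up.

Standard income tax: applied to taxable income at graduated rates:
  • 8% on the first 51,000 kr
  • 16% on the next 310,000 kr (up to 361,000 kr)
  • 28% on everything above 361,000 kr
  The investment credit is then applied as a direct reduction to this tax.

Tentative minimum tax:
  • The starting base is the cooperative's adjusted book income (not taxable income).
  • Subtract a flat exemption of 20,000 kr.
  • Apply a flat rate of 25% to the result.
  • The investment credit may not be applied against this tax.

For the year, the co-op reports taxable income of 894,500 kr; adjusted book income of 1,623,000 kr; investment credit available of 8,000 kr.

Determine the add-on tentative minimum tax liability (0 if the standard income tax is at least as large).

Standard income tax:
  51,000 kr × 8% = 4,080 kr
  310,000 kr × 16% = 49,600 kr
  533,500 kr × 28% = 149,380 kr
  → 203,060 kr
  Less investment credit 8,000 kr → 195,060 kr

Tentative minimum tax:
  Base (adjusted book income): 1,623,000 kr
  Less exemption 20,000 kr → base 1,603,000 kr
  1,603,000 kr × 25% = 400,750 kr

Excess of tentative minimum tax over standard income tax: 400,750 kr − 195,060 kr = 205,690 kr.

205,690 kr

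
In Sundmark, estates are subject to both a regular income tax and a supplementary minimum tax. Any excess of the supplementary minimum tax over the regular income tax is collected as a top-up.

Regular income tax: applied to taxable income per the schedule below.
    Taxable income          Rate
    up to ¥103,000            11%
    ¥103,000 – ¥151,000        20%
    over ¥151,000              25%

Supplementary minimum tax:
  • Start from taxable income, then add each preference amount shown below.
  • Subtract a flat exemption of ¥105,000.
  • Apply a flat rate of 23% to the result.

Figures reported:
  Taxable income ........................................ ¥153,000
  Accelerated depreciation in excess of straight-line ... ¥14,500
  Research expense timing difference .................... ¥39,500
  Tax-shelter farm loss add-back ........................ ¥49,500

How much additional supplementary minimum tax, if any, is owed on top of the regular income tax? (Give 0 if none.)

¥13,415

Supplementary minimum tax:
  Adjusted income: ¥153,000 + ¥14,500 + ¥39,500 + ¥49,500 = ¥256,500
  Less exemption ¥105,000 → base ¥151,500
  ¥151,500 × 23% = ¥34,845

Regular income tax:
  ¥103,000 × 11% = ¥11,330
  ¥48,000 × 20% = ¥9,600
  ¥2,000 × 25% = ¥500
  → ¥21,430

Excess of supplementary minimum tax over regular income tax: ¥34,845 − ¥21,430 = ¥13,415.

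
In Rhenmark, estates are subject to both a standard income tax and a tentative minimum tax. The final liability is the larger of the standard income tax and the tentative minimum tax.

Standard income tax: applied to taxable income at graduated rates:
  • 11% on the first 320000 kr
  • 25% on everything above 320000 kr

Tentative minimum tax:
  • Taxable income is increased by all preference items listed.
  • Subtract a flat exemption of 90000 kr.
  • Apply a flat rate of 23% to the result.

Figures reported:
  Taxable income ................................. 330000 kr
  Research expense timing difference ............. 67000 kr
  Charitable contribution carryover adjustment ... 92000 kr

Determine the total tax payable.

91770 kr

Tentative minimum tax:
  Adjusted income: 330000 kr + 67000 kr + 92000 kr = 489000 kr
  Less exemption 90000 kr → base 399000 kr
  399000 kr × 23% = 91770 kr

Standard income tax:
  320000 kr × 11% = 35200 kr
  10000 kr × 25% = 2500 kr
  → 37700 kr

91770 kr > 37700 kr, so the tentative minimum tax is the binding amount.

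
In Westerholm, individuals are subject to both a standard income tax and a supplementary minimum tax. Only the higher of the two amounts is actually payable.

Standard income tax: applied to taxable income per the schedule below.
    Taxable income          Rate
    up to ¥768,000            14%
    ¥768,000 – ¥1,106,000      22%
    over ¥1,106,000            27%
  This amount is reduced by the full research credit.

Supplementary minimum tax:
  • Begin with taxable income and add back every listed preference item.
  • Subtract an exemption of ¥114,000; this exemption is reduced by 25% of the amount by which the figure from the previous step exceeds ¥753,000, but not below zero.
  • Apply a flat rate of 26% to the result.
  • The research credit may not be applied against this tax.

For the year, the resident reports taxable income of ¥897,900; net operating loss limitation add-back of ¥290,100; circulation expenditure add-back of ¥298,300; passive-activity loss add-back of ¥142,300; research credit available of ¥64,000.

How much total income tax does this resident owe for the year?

Standard income tax:
  ¥768,000 × 14% = ¥107,520
  ¥129,900 × 22% = ¥28,578
  → ¥136,098
  Less research credit ¥64,000 → ¥72,098

Supplementary minimum tax:
  Adjusted income: ¥897,900 + ¥290,100 + ¥298,300 + ¥142,300 = ¥1,628,600
  Exemption: 25% × (¥1,628,600 − ¥753,000) = ¥218,900 ≥ ¥114,000, so the exemption is fully phased out
  Base: ¥1,628,600 − ¥0 = ¥1,628,600
  ¥1,628,600 × 26% = ¥423,436

¥423,436 > ¥72,098, so the supplementary minimum tax is the binding amount.

¥423,436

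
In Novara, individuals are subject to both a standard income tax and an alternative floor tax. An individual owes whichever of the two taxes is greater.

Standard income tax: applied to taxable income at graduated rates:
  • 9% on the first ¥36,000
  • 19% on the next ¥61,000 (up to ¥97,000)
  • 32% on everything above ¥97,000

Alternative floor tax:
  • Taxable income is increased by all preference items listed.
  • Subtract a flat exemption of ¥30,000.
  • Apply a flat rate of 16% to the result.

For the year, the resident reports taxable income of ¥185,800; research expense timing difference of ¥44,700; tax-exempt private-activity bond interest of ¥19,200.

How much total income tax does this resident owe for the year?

¥43,246

Alternative floor tax:
  Adjusted income: ¥185,800 + ¥44,700 + ¥19,200 = ¥249,700
  Less exemption ¥30,000 → base ¥219,700
  ¥219,700 × 16% = ¥35,152

Standard income tax:
  ¥36,000 × 9% = ¥3,240
  ¥61,000 × 19% = ¥11,590
  ¥88,800 × 32% = ¥28,416
  → ¥43,246

¥43,246 > ¥35,152, so the standard income tax governs.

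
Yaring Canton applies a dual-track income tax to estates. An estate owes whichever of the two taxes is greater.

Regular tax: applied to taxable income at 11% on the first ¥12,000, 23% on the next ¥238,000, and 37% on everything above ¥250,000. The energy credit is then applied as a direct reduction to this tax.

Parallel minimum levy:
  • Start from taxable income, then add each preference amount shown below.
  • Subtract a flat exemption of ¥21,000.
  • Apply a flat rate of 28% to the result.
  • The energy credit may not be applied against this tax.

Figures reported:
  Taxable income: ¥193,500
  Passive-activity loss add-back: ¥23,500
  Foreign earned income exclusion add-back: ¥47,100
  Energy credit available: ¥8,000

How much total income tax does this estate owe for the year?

¥68,068

Parallel minimum levy:
  Adjusted income: ¥193,500 + ¥23,500 + ¥47,100 = ¥264,100
  Less exemption ¥21,000 → base ¥243,100
  ¥243,100 × 28% = ¥68,068

Regular tax:
  ¥12,000 × 11% = ¥1,320
  ¥181,500 × 23% = ¥41,745
  → ¥43,065
  Less energy credit ¥8,000 → ¥35,065

¥68,068 > ¥35,065, so the parallel minimum levy is the binding amount.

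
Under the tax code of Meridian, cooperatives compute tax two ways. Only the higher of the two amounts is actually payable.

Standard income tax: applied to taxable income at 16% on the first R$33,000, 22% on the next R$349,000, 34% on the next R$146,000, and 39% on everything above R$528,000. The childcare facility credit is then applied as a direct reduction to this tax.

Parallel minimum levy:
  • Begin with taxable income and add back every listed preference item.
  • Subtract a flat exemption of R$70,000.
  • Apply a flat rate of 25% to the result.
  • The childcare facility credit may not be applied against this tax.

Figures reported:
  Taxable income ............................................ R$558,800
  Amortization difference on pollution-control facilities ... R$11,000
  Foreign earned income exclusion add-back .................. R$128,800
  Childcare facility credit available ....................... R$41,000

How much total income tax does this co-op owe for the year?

Standard income tax:
  R$33,000 × 16% = R$5,280
  R$349,000 × 22% = R$76,780
  R$146,000 × 34% = R$49,640
  R$30,800 × 39% = R$12,012
  → R$143,712
  Less childcare facility credit R$41,000 → R$102,712

Parallel minimum levy:
  Adjusted income: R$558,800 + R$11,000 + R$128,800 = R$698,600
  Less exemption R$70,000 → base R$628,600
  R$628,600 × 25% = R$157,150

R$157,150 > R$102,712, so the parallel minimum levy is the binding amount.

R$157,150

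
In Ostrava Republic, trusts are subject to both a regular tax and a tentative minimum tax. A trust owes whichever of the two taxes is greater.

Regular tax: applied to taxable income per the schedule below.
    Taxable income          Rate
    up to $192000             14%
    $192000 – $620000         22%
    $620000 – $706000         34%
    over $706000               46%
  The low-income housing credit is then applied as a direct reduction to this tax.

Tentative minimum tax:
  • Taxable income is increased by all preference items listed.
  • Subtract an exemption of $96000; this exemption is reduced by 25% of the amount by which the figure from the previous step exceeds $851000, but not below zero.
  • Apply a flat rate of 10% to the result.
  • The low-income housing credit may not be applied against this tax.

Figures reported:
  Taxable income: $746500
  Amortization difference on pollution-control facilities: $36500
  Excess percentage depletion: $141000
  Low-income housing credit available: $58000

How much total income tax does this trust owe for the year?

$110910

Regular tax:
  $192000 × 14% = $26880
  $428000 × 22% = $94160
  $86000 × 34% = $29240
  $40500 × 46% = $18630
  → $168910
  Less low-income housing credit $58000 → $110910

Tentative minimum tax:
  Adjusted income: $746500 + $36500 + $141000 = $924000
  Exemption: $96000 − 25% × ($924000 − $851000) = $96000 − $18250 = $77750
  Base: $924000 − $77750 = $846250
  $846250 × 10% = $84625

$110910 > $84625, so the regular tax governs.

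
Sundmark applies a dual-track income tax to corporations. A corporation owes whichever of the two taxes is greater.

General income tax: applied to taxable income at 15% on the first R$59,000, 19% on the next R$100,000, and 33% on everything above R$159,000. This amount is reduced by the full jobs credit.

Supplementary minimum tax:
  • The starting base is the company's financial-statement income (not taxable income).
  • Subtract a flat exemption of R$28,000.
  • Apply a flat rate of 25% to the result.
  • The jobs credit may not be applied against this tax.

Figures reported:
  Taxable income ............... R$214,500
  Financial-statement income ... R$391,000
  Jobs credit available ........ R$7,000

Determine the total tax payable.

General income tax:
  R$59,000 × 15% = R$8,850
  R$100,000 × 19% = R$19,000
  R$55,500 × 33% = R$18,315
  → R$46,165
  Less jobs credit R$7,000 → R$39,165

Supplementary minimum tax:
  Base (financial-statement income): R$391,000
  Less exemption R$28,000 → base R$363,000
  R$363,000 × 25% = R$90,750

R$90,750 > R$39,165, so the supplementary minimum tax is the binding amount.

R$90,750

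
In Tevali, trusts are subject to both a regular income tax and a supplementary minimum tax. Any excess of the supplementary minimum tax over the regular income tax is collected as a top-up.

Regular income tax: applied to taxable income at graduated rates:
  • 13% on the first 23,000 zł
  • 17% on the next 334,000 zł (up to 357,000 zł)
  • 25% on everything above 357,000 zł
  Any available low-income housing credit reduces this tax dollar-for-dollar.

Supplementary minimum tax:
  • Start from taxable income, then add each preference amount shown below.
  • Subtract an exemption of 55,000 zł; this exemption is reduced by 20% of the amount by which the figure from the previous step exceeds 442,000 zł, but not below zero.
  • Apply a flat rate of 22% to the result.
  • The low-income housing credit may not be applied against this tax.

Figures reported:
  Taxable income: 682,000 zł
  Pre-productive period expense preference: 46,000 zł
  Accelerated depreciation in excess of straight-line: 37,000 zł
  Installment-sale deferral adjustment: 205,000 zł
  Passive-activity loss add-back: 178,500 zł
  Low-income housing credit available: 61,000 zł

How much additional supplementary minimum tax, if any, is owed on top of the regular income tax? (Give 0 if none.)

Supplementary minimum tax:
  Adjusted income: 682,000 zł + 46,000 zł + 37,000 zł + 205,000 zł + 178,500 zł = 1,148,500 zł
  Exemption: 20% × (1,148,500 zł − 442,000 zł) = 141,300 zł ≥ 55,000 zł, so the exemption is fully phased out
  Base: 1,148,500 zł − 0 zł = 1,148,500 zł
  1,148,500 zł × 22% = 252,670 zł

Regular income tax:
  23,000 zł × 13% = 2,990 zł
  334,000 zł × 17% = 56,780 zł
  325,000 zł × 25% = 81,250 zł
  → 141,020 zł
  Less low-income housing credit 61,000 zł → 80,020 zł

Excess of supplementary minimum tax over regular income tax: 252,670 zł − 80,020 zł = 172,650 zł.

172,650 zł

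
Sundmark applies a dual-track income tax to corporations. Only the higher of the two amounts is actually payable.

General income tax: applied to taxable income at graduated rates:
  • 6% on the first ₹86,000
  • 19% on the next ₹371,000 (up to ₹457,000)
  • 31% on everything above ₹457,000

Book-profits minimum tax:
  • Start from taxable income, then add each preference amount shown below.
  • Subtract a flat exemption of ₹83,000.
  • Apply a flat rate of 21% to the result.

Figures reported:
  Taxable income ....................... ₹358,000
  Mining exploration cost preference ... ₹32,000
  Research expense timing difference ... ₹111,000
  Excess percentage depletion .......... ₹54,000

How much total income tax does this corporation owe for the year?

₹99,120

Book-profits minimum tax:
  Adjusted income: ₹358,000 + ₹32,000 + ₹111,000 + ₹54,000 = ₹555,000
  Less exemption ₹83,000 → base ₹472,000
  ₹472,000 × 21% = ₹99,120

General income tax:
  ₹86,000 × 6% = ₹5,160
  ₹272,000 × 19% = ₹51,680
  → ₹56,840

₹99,120 > ₹56,840, so the book-profits minimum tax is the binding amount.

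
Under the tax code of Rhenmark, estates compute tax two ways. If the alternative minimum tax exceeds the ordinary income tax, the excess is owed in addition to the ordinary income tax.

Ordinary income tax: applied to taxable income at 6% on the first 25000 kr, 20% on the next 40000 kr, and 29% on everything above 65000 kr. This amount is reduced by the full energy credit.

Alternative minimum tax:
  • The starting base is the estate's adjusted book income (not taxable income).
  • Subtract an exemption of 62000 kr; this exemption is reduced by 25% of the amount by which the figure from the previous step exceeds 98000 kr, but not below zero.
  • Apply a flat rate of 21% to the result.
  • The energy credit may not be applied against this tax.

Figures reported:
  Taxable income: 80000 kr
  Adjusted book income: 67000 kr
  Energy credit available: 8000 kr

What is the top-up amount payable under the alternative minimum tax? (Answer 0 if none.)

0 kr

Alternative minimum tax:
  Base (adjusted book income): 67000 kr
  Exemption: 67000 kr ≤ 98000 kr, so full 62000 kr applies
  Base: 67000 kr − 62000 kr = 5000 kr
  5000 kr × 21% = 1050 kr

Ordinary income tax:
  25000 kr × 6% = 1500 kr
  40000 kr × 20% = 8000 kr
  15000 kr × 29% = 4350 kr
  → 13850 kr
  Less energy credit 8000 kr → 5850 kr

1050 kr ≤ 5850 kr, so no add-on is due.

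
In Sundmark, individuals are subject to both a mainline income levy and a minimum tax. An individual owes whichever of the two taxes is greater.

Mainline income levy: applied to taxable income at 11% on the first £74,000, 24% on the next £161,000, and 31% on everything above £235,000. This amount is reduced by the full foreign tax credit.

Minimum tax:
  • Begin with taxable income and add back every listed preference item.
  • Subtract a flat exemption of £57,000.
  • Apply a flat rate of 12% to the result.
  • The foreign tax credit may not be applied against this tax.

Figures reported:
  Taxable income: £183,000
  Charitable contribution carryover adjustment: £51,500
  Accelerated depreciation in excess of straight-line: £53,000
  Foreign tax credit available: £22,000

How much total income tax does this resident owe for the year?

£27,660

Mainline income levy:
  £74,000 × 11% = £8,140
  £109,000 × 24% = £26,160
  → £34,300
  Less foreign tax credit £22,000 → £12,300

Minimum tax:
  Adjusted income: £183,000 + £51,500 + £53,000 = £287,500
  Less exemption £57,000 → base £230,500
  £230,500 × 12% = £27,660

£27,660 > £12,300, so the minimum tax is the binding amount.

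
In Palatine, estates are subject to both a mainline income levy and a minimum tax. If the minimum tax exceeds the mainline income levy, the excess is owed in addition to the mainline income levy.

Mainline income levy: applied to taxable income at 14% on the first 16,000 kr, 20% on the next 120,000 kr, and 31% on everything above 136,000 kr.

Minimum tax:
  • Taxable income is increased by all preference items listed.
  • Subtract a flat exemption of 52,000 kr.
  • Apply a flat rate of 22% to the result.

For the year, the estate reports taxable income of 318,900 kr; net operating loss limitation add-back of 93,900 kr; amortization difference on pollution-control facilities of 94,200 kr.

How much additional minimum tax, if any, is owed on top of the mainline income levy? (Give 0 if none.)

17,161 kr

Mainline income levy:
  16,000 kr × 14% = 2,240 kr
  120,000 kr × 20% = 24,000 kr
  182,900 kr × 31% = 56,699 kr
  → 82,939 kr

Minimum tax:
  Adjusted income: 318,900 kr + 93,900 kr + 94,200 kr = 507,000 kr
  Less exemption 52,000 kr → base 455,000 kr
  455,000 kr × 22% = 100,100 kr

Excess of minimum tax over mainline income levy: 100,100 kr − 82,939 kr = 17,161 kr.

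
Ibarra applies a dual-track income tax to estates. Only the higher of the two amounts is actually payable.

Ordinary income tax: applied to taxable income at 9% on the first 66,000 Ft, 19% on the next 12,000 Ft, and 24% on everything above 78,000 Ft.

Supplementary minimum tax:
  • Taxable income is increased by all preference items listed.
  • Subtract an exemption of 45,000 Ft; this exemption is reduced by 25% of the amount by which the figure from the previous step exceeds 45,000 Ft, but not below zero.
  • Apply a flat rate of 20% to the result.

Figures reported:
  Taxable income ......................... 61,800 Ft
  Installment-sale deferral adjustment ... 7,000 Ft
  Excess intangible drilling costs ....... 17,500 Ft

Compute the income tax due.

Ordinary income tax:
  61,800 Ft × 9% = 5,562 Ft

Supplementary minimum tax:
  Adjusted income: 61,800 Ft + 7,000 Ft + 17,500 Ft = 86,300 Ft
  Exemption: 45,000 Ft − 25% × (86,300 Ft − 45,000 Ft) = 45,000 Ft − 10,325 Ft = 34,675 Ft
  Base: 86,300 Ft − 34,675 Ft = 51,625 Ft
  51,625 Ft × 20% = 10,325 Ft

10,325 Ft > 5,562 Ft, so the supplementary minimum tax is the binding amount.

10,325 Ft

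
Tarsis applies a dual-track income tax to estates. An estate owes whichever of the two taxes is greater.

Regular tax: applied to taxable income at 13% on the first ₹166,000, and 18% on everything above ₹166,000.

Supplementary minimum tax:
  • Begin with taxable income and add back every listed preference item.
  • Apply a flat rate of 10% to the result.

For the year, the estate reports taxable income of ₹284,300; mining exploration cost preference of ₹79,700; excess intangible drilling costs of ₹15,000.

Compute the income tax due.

Regular tax:
  ₹166,000 × 13% = ₹21,580
  ₹118,300 × 18% = ₹21,294
  → ₹42,874

Supplementary minimum tax:
  Adjusted income: ₹284,300 + ₹79,700 + ₹15,000 = ₹379,000
  ₹379,000 × 10% = ₹37,900

₹42,874 > ₹37,900, so the regular tax governs.

₹42,874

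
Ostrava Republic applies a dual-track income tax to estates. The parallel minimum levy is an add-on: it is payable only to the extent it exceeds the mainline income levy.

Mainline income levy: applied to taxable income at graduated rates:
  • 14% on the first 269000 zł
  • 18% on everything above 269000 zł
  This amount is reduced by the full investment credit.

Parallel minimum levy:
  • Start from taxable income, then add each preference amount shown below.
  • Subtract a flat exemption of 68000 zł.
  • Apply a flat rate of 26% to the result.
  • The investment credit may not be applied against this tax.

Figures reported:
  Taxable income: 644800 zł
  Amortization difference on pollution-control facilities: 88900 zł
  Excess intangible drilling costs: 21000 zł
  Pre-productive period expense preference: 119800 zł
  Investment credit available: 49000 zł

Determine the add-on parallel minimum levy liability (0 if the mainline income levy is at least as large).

Mainline income levy:
  269000 zł × 14% = 37660 zł
  375800 zł × 18% = 67644 zł
  → 105304 zł
  Less investment credit 49000 zł → 56304 zł

Parallel minimum levy:
  Adjusted income: 644800 zł + 88900 zł + 21000 zł + 119800 zł = 874500 zł
  Less exemption 68000 zł → base 806500 zł
  806500 zł × 26% = 209690 zł

Excess of parallel minimum levy over mainline income levy: 209690 zł − 56304 zł = 153386 zł.

153386 zł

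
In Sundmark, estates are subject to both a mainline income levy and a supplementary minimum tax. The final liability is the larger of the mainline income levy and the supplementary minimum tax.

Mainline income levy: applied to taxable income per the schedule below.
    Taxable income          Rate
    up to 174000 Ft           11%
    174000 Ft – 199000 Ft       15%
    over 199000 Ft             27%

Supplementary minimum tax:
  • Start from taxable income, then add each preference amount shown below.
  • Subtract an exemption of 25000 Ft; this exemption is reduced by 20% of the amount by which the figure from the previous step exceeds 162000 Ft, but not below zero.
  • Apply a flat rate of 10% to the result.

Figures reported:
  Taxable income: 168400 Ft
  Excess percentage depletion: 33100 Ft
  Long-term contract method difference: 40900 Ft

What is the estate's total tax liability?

Mainline income levy:
  168400 Ft × 11% = 18524 Ft

Supplementary minimum tax:
  Adjusted income: 168400 Ft + 33100 Ft + 40900 Ft = 242400 Ft
  Exemption: 25000 Ft − 20% × (242400 Ft − 162000 Ft) = 25000 Ft − 16080 Ft = 8920 Ft
  Base: 242400 Ft − 8920 Ft = 233480 Ft
  233480 Ft × 10% = 23348 Ft

23348 Ft > 18524 Ft, so the supplementary minimum tax is the binding amount.

23348 Ft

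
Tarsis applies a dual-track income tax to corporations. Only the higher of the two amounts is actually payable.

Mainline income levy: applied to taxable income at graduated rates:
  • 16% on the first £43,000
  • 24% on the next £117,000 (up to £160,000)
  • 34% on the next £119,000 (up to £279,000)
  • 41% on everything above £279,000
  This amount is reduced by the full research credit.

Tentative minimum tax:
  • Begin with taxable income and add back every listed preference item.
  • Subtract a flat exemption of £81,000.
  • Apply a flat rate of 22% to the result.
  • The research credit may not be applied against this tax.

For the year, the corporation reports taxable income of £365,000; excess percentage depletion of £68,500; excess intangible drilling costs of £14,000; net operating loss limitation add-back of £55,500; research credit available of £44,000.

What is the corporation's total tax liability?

Tentative minimum tax:
  Adjusted income: £365,000 + £68,500 + £14,000 + £55,500 = £503,000
  Less exemption £81,000 → base £422,000
  £422,000 × 22% = £92,840

Mainline income levy:
  £43,000 × 16% = £6,880
  £117,000 × 24% = £28,080
  £119,000 × 34% = £40,460
  £86,000 × 41% = £35,260
  → £110,680
  Less research credit £44,000 → £66,680

£92,840 > £66,680, so the tentative minimum tax is the binding amount.

£92,840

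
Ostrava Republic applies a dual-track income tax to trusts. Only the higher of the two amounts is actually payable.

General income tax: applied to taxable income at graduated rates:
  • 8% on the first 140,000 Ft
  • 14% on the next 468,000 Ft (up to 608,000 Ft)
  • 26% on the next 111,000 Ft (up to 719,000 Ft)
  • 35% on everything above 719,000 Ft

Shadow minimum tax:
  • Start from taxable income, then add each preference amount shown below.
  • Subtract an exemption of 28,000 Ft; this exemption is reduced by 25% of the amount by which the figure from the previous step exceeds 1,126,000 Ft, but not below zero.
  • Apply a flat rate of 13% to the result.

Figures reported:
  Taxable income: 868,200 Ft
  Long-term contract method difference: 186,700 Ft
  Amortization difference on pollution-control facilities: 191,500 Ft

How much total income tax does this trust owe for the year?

Shadow minimum tax:
  Adjusted income: 868,200 Ft + 186,700 Ft + 191,500 Ft = 1,246,400 Ft
  Exemption: 25% × (1,246,400 Ft − 1,126,000 Ft) = 30,100 Ft ≥ 28,000 Ft, so the exemption is fully phased out
  Base: 1,246,400 Ft − 0 Ft = 1,246,400 Ft
  1,246,400 Ft × 13% = 162,032 Ft

General income tax:
  140,000 Ft × 8% = 11,200 Ft
  468,000 Ft × 14% = 65,520 Ft
  111,000 Ft × 26% = 28,860 Ft
  149,200 Ft × 35% = 52,220 Ft
  → 157,800 Ft

162,032 Ft > 157,800 Ft, so the shadow minimum tax is the binding amount.

162,032 Ft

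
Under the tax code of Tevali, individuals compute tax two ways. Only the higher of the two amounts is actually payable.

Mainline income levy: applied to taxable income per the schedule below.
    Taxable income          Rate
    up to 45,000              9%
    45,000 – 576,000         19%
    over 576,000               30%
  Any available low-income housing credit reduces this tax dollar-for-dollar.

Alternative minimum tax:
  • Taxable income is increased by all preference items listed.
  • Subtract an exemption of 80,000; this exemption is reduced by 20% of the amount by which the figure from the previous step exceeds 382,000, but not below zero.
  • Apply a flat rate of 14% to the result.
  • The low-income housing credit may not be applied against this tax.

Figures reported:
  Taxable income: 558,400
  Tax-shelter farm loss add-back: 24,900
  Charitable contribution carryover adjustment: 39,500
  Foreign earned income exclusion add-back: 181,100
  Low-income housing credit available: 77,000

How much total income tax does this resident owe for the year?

112,546

Alternative minimum tax:
  Adjusted income: 558,400 + 24,900 + 39,500 + 181,100 = 803,900
  Exemption: 20% × (803,900 − 382,000) = 84,380 ≥ 80,000, so the exemption is fully phased out
  Base: 803,900 − 0 = 803,900
  803,900 × 14% = 112,546

Mainline income levy:
  45,000 × 9% = 4,050
  513,400 × 19% = 97,546
  → 101,596
  Less low-income housing credit 77,000 → 24,596

112,546 > 24,596, so the alternative minimum tax is the binding amount.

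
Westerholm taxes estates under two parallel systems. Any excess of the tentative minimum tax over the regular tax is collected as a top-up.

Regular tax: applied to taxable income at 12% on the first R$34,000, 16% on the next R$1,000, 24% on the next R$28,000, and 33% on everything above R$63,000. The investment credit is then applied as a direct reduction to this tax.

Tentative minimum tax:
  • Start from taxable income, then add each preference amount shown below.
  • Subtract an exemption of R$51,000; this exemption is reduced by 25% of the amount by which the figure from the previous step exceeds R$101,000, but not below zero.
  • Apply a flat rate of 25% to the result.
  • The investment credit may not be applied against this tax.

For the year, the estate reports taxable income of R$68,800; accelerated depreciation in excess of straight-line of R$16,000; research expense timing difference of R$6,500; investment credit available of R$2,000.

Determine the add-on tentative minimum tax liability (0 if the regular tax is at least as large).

R$0

Tentative minimum tax:
  Adjusted income: R$68,800 + R$16,000 + R$6,500 = R$91,300
  Exemption: R$91,300 ≤ R$101,000, so full R$51,000 applies
  Base: R$91,300 − R$51,000 = R$40,300
  R$40,300 × 25% = R$10,075

Regular tax:
  R$34,000 × 12% = R$4,080
  R$1,000 × 16% = R$160
  R$28,000 × 24% = R$6,720
  R$5,800 × 33% = R$1,914
  → R$12,874
  Less investment credit R$2,000 → R$10,874

R$10,075 ≤ R$10,874, so no add-on is due.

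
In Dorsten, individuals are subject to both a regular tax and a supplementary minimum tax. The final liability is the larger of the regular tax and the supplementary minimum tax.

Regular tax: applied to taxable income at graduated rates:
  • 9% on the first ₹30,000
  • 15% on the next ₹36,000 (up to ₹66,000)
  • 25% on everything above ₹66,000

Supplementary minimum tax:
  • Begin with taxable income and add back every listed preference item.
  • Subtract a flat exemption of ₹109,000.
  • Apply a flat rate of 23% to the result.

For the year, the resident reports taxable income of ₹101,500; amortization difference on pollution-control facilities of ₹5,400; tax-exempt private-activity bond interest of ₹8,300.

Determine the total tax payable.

Supplementary minimum tax:
  Adjusted income: ₹101,500 + ₹5,400 + ₹8,300 = ₹115,200
  Less exemption ₹109,000 → base ₹6,200
  ₹6,200 × 23% = ₹1,426

Regular tax:
  ₹30,000 × 9% = ₹2,700
  ₹36,000 × 15% = ₹5,400
  ₹35,500 × 25% = ₹8,875
  → ₹16,975

₹16,975 > ₹1,426, so the regular tax governs.

₹16,975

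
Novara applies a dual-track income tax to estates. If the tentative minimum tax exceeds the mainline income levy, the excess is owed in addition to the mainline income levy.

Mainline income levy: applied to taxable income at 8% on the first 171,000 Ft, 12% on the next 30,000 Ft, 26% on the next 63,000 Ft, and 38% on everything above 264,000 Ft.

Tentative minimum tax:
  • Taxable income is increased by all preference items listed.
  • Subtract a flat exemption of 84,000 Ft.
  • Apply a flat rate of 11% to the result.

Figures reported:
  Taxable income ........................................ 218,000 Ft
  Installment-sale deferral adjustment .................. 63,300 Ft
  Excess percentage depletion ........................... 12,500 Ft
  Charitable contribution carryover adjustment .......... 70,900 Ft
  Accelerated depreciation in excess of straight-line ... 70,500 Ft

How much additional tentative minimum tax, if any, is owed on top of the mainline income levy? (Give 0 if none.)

Mainline income levy:
  171,000 Ft × 8% = 13,680 Ft
  30,000 Ft × 12% = 3,600 Ft
  17,000 Ft × 26% = 4,420 Ft
  → 21,700 Ft

Tentative minimum tax:
  Adjusted income: 218,000 Ft + 63,300 Ft + 12,500 Ft + 70,900 Ft + 70,500 Ft = 435,200 Ft
  Less exemption 84,000 Ft → base 351,200 Ft
  351,200 Ft × 11% = 38,632 Ft

Excess of tentative minimum tax over mainline income levy: 38,632 Ft − 21,700 Ft = 16,932 Ft.

16,932 Ft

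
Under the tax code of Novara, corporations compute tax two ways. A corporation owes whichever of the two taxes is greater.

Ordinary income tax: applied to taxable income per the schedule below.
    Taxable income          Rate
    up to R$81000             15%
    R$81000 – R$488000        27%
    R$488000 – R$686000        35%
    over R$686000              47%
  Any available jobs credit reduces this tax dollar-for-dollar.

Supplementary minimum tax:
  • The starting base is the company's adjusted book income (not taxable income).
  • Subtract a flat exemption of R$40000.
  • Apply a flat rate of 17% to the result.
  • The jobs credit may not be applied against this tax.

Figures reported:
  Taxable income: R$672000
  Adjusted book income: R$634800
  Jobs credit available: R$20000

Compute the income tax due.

Supplementary minimum tax:
  Base (adjusted book income): R$634800
  Less exemption R$40000 → base R$594800
  R$594800 × 17% = R$101116

Ordinary income tax:
  R$81000 × 15% = R$12150
  R$407000 × 27% = R$109890
  R$184000 × 35% = R$64400
  → R$186440
  Less jobs credit R$20000 → R$166440

R$166440 > R$101116, so the ordinary income tax governs.

R$166440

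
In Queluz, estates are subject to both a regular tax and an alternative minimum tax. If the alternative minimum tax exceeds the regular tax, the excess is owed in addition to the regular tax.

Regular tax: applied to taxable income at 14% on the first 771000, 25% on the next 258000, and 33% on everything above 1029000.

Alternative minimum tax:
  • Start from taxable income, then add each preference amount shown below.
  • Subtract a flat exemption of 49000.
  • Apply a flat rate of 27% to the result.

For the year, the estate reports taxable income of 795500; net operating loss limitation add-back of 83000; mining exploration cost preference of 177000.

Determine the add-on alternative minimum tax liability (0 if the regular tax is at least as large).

157690

Alternative minimum tax:
  Adjusted income: 795500 + 83000 + 177000 = 1055500
  Less exemption 49000 → base 1006500
  1006500 × 27% = 271755

Regular tax:
  771000 × 14% = 107940
  24500 × 25% = 6125
  → 114065

Excess of alternative minimum tax over regular tax: 271755 − 114065 = 157690.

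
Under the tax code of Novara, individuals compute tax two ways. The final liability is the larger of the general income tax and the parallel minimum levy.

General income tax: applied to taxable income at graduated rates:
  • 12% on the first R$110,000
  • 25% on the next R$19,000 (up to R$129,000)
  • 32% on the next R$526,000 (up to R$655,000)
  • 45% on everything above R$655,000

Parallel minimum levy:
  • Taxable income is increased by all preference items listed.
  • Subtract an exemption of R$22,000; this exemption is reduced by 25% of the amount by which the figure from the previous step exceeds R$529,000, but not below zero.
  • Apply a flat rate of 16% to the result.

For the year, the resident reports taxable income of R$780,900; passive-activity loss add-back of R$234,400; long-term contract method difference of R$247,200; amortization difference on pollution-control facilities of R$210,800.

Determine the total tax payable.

General income tax:
  R$110,000 × 12% = R$13,200
  R$19,000 × 25% = R$4,750
  R$526,000 × 32% = R$168,320
  R$125,900 × 45% = R$56,655
  → R$242,925

Parallel minimum levy:
  Adjusted income: R$780,900 + R$234,400 + R$247,200 + R$210,800 = R$1,473,300
  Exemption: 25% × (R$1,473,300 − R$529,000) = R$236,075 ≥ R$22,000, so the exemption is fully phased out
  Base: R$1,473,300 − R$0 = R$1,473,300
  R$1,473,300 × 16% = R$235,728

R$242,925 > R$235,728, so the general income tax governs.

R$242,925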